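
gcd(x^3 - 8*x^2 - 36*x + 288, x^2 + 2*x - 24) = x + 6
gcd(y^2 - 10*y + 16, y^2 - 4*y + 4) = y - 2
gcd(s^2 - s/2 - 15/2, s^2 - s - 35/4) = s + 5/2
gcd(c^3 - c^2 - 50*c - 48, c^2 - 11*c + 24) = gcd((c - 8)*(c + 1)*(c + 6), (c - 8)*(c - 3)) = c - 8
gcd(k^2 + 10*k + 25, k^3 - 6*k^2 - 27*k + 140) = k + 5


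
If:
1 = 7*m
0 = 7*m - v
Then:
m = 1/7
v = 1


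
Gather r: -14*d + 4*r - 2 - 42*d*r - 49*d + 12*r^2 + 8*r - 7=-63*d + 12*r^2 + r*(12 - 42*d) - 9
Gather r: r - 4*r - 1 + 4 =3 - 3*r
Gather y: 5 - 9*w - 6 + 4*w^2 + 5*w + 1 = 4*w^2 - 4*w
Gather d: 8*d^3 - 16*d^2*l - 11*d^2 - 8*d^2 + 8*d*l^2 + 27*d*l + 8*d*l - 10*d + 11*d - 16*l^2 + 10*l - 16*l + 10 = 8*d^3 + d^2*(-16*l - 19) + d*(8*l^2 + 35*l + 1) - 16*l^2 - 6*l + 10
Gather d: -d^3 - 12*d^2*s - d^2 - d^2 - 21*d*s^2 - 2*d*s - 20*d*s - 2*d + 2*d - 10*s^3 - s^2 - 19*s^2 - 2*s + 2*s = -d^3 + d^2*(-12*s - 2) + d*(-21*s^2 - 22*s) - 10*s^3 - 20*s^2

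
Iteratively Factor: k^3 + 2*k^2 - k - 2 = (k - 1)*(k^2 + 3*k + 2) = (k - 1)*(k + 1)*(k + 2)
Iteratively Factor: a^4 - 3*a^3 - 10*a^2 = (a)*(a^3 - 3*a^2 - 10*a) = a*(a + 2)*(a^2 - 5*a) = a^2*(a + 2)*(a - 5)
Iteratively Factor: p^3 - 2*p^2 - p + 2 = (p + 1)*(p^2 - 3*p + 2) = (p - 1)*(p + 1)*(p - 2)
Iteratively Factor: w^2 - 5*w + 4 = (w - 1)*(w - 4)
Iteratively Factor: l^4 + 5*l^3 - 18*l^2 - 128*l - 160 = (l + 4)*(l^3 + l^2 - 22*l - 40) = (l + 2)*(l + 4)*(l^2 - l - 20) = (l + 2)*(l + 4)^2*(l - 5)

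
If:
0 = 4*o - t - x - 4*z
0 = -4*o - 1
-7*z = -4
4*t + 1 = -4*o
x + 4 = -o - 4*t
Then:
No Solution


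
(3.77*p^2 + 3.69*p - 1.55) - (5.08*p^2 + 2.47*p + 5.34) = -1.31*p^2 + 1.22*p - 6.89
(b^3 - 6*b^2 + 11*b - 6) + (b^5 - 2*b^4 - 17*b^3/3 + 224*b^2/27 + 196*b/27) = b^5 - 2*b^4 - 14*b^3/3 + 62*b^2/27 + 493*b/27 - 6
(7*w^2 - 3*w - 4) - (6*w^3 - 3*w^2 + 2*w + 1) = -6*w^3 + 10*w^2 - 5*w - 5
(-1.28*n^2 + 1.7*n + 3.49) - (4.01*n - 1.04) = -1.28*n^2 - 2.31*n + 4.53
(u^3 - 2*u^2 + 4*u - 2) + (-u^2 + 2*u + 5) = u^3 - 3*u^2 + 6*u + 3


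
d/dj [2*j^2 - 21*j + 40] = 4*j - 21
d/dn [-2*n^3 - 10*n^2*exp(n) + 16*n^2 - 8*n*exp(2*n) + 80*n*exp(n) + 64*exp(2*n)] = -10*n^2*exp(n) - 6*n^2 - 16*n*exp(2*n) + 60*n*exp(n) + 32*n + 120*exp(2*n) + 80*exp(n)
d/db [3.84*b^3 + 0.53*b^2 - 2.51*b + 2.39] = 11.52*b^2 + 1.06*b - 2.51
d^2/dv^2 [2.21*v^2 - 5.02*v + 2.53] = 4.42000000000000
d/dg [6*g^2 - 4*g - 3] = 12*g - 4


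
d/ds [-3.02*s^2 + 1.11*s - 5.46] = 1.11 - 6.04*s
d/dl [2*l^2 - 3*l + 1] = 4*l - 3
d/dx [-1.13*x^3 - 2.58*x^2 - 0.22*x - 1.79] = -3.39*x^2 - 5.16*x - 0.22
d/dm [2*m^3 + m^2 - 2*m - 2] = 6*m^2 + 2*m - 2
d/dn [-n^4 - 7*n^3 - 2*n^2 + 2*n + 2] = -4*n^3 - 21*n^2 - 4*n + 2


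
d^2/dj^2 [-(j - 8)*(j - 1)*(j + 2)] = 14 - 6*j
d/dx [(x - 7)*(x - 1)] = 2*x - 8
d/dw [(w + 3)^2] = 2*w + 6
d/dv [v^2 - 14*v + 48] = 2*v - 14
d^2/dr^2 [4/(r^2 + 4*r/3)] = 24*(-3*r*(3*r + 4) + 4*(3*r + 2)^2)/(r^3*(3*r + 4)^3)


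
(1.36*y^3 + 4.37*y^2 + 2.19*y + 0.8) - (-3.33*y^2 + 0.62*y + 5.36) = 1.36*y^3 + 7.7*y^2 + 1.57*y - 4.56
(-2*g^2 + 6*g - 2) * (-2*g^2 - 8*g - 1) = 4*g^4 + 4*g^3 - 42*g^2 + 10*g + 2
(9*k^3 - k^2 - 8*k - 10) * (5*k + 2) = 45*k^4 + 13*k^3 - 42*k^2 - 66*k - 20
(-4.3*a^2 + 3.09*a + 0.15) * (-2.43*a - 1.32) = 10.449*a^3 - 1.8327*a^2 - 4.4433*a - 0.198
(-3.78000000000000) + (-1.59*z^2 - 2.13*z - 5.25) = -1.59*z^2 - 2.13*z - 9.03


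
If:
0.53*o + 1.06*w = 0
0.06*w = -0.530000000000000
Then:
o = 17.67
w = -8.83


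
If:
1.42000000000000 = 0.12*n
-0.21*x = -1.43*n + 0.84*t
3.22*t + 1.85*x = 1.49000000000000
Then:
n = 11.83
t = 35.31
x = -60.65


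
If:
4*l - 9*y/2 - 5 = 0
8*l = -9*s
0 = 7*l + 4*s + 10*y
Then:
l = 100/111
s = -800/999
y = -310/999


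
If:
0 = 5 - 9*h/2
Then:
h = 10/9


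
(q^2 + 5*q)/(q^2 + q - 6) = q*(q + 5)/(q^2 + q - 6)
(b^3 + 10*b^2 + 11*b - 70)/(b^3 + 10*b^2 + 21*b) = (b^2 + 3*b - 10)/(b*(b + 3))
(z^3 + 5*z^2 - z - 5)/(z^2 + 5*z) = z - 1/z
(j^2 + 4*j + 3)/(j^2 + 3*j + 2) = (j + 3)/(j + 2)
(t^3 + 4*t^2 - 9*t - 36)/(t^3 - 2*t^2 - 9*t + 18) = (t + 4)/(t - 2)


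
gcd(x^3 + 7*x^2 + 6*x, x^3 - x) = x^2 + x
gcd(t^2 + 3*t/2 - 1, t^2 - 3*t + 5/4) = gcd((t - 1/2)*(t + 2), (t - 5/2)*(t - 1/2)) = t - 1/2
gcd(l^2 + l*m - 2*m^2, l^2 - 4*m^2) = l + 2*m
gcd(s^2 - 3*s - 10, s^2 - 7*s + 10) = s - 5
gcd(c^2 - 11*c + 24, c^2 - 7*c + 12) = c - 3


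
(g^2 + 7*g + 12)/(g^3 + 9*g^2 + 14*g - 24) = (g + 3)/(g^2 + 5*g - 6)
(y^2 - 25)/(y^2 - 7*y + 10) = (y + 5)/(y - 2)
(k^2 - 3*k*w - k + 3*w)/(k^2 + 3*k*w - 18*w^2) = (k - 1)/(k + 6*w)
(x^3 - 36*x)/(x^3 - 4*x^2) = (x^2 - 36)/(x*(x - 4))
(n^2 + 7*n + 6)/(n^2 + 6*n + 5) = (n + 6)/(n + 5)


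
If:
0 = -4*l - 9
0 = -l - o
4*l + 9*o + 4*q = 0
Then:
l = -9/4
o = 9/4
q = -45/16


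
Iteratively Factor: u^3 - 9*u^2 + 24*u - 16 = (u - 4)*(u^2 - 5*u + 4) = (u - 4)*(u - 1)*(u - 4)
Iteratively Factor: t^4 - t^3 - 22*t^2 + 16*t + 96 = (t + 4)*(t^3 - 5*t^2 - 2*t + 24) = (t - 4)*(t + 4)*(t^2 - t - 6) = (t - 4)*(t - 3)*(t + 4)*(t + 2)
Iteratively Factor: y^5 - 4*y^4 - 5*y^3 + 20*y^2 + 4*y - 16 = (y - 2)*(y^4 - 2*y^3 - 9*y^2 + 2*y + 8) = (y - 2)*(y + 1)*(y^3 - 3*y^2 - 6*y + 8) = (y - 2)*(y + 1)*(y + 2)*(y^2 - 5*y + 4) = (y - 2)*(y - 1)*(y + 1)*(y + 2)*(y - 4)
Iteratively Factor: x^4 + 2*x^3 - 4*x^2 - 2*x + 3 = (x + 3)*(x^3 - x^2 - x + 1) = (x - 1)*(x + 3)*(x^2 - 1) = (x - 1)^2*(x + 3)*(x + 1)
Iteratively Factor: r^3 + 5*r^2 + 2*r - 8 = (r + 4)*(r^2 + r - 2) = (r + 2)*(r + 4)*(r - 1)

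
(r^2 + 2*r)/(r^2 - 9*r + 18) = r*(r + 2)/(r^2 - 9*r + 18)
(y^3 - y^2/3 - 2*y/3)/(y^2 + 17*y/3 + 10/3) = y*(y - 1)/(y + 5)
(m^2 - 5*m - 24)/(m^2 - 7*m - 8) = (m + 3)/(m + 1)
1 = 1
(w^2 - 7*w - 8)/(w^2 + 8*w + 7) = (w - 8)/(w + 7)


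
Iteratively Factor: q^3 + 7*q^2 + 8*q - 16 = (q - 1)*(q^2 + 8*q + 16) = (q - 1)*(q + 4)*(q + 4)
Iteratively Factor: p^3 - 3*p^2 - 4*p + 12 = (p + 2)*(p^2 - 5*p + 6) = (p - 2)*(p + 2)*(p - 3)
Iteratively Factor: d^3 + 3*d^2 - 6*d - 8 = (d + 4)*(d^2 - d - 2) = (d - 2)*(d + 4)*(d + 1)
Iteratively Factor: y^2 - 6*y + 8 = (y - 2)*(y - 4)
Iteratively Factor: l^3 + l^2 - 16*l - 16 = (l + 1)*(l^2 - 16) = (l + 1)*(l + 4)*(l - 4)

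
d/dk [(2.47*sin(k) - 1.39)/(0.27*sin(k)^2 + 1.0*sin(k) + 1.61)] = (-0.6669*sin(k)^2 + 0.7506*sin(k) + 5.3667)*cos(k)/(0.0729*sin(k)^4 + 0.54*sin(k)^3 + 1.8694*sin(k)^2 + 3.22*sin(k) + 2.5921)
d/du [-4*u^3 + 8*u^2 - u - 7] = -12*u^2 + 16*u - 1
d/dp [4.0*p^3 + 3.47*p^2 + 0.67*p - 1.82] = 12.0*p^2 + 6.94*p + 0.67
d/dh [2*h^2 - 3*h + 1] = 4*h - 3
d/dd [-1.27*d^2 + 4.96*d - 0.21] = 4.96 - 2.54*d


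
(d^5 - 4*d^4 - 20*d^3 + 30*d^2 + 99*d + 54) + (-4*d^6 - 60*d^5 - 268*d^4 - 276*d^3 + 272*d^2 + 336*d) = -4*d^6 - 59*d^5 - 272*d^4 - 296*d^3 + 302*d^2 + 435*d + 54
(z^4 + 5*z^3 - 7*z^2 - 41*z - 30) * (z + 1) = z^5 + 6*z^4 - 2*z^3 - 48*z^2 - 71*z - 30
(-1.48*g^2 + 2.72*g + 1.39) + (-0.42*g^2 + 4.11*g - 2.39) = -1.9*g^2 + 6.83*g - 1.0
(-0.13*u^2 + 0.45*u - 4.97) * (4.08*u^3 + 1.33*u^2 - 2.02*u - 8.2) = -0.5304*u^5 + 1.6631*u^4 - 19.4165*u^3 - 6.4531*u^2 + 6.3494*u + 40.754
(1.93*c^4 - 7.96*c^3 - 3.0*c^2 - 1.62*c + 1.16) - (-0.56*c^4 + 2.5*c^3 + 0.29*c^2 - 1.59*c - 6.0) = 2.49*c^4 - 10.46*c^3 - 3.29*c^2 - 0.03*c + 7.16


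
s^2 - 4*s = s*(s - 4)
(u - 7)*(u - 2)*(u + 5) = u^3 - 4*u^2 - 31*u + 70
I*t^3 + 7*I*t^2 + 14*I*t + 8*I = (t + 2)*(t + 4)*(I*t + I)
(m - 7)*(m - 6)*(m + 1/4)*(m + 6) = m^4 - 27*m^3/4 - 151*m^2/4 + 243*m + 63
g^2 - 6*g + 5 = (g - 5)*(g - 1)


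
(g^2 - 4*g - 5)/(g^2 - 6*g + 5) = (g + 1)/(g - 1)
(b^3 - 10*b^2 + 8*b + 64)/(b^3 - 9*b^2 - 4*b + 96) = (b + 2)/(b + 3)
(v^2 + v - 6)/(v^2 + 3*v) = (v - 2)/v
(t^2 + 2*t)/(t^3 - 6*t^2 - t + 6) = t*(t + 2)/(t^3 - 6*t^2 - t + 6)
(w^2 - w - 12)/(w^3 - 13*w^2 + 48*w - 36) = (w^2 - w - 12)/(w^3 - 13*w^2 + 48*w - 36)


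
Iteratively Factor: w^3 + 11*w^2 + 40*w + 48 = (w + 4)*(w^2 + 7*w + 12) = (w + 3)*(w + 4)*(w + 4)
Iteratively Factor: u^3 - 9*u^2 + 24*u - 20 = (u - 2)*(u^2 - 7*u + 10) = (u - 5)*(u - 2)*(u - 2)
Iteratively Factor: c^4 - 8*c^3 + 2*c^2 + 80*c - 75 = (c - 5)*(c^3 - 3*c^2 - 13*c + 15) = (c - 5)^2*(c^2 + 2*c - 3) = (c - 5)^2*(c - 1)*(c + 3)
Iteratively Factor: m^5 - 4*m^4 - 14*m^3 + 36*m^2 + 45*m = (m + 1)*(m^4 - 5*m^3 - 9*m^2 + 45*m) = (m + 1)*(m + 3)*(m^3 - 8*m^2 + 15*m) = (m - 5)*(m + 1)*(m + 3)*(m^2 - 3*m) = m*(m - 5)*(m + 1)*(m + 3)*(m - 3)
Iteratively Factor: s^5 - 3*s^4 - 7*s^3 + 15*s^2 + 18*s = (s - 3)*(s^4 - 7*s^2 - 6*s) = (s - 3)*(s + 1)*(s^3 - s^2 - 6*s) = s*(s - 3)*(s + 1)*(s^2 - s - 6) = s*(s - 3)^2*(s + 1)*(s + 2)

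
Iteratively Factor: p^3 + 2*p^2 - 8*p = (p - 2)*(p^2 + 4*p) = (p - 2)*(p + 4)*(p)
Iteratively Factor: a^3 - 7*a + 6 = (a - 2)*(a^2 + 2*a - 3) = (a - 2)*(a + 3)*(a - 1)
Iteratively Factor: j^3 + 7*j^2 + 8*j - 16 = (j + 4)*(j^2 + 3*j - 4) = (j + 4)^2*(j - 1)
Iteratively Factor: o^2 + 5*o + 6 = (o + 2)*(o + 3)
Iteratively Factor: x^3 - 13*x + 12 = (x - 1)*(x^2 + x - 12) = (x - 3)*(x - 1)*(x + 4)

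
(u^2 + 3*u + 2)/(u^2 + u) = (u + 2)/u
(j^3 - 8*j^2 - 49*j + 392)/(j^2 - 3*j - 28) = (j^2 - j - 56)/(j + 4)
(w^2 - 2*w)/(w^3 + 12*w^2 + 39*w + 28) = w*(w - 2)/(w^3 + 12*w^2 + 39*w + 28)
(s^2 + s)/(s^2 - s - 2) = s/(s - 2)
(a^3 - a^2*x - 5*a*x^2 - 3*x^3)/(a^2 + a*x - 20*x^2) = (a^3 - a^2*x - 5*a*x^2 - 3*x^3)/(a^2 + a*x - 20*x^2)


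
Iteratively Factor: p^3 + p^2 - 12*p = (p - 3)*(p^2 + 4*p) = (p - 3)*(p + 4)*(p)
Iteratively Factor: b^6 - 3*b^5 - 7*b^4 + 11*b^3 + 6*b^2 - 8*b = (b - 1)*(b^5 - 2*b^4 - 9*b^3 + 2*b^2 + 8*b) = (b - 1)*(b + 2)*(b^4 - 4*b^3 - b^2 + 4*b) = (b - 4)*(b - 1)*(b + 2)*(b^3 - b) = (b - 4)*(b - 1)*(b + 1)*(b + 2)*(b^2 - b) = (b - 4)*(b - 1)^2*(b + 1)*(b + 2)*(b)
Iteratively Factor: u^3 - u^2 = (u - 1)*(u^2) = u*(u - 1)*(u)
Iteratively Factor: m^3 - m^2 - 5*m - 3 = (m - 3)*(m^2 + 2*m + 1) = (m - 3)*(m + 1)*(m + 1)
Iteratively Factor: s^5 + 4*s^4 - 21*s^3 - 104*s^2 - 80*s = (s + 4)*(s^4 - 21*s^2 - 20*s) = (s - 5)*(s + 4)*(s^3 + 5*s^2 + 4*s) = (s - 5)*(s + 1)*(s + 4)*(s^2 + 4*s) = (s - 5)*(s + 1)*(s + 4)^2*(s)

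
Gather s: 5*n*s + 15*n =5*n*s + 15*n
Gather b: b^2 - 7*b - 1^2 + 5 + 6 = b^2 - 7*b + 10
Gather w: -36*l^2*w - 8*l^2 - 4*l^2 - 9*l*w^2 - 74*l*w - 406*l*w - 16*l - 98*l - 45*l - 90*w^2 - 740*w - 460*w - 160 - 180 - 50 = -12*l^2 - 159*l + w^2*(-9*l - 90) + w*(-36*l^2 - 480*l - 1200) - 390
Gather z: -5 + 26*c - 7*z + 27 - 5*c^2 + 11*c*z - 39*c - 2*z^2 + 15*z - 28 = -5*c^2 - 13*c - 2*z^2 + z*(11*c + 8) - 6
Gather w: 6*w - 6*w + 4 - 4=0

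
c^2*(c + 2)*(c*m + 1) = c^4*m + 2*c^3*m + c^3 + 2*c^2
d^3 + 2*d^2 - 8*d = d*(d - 2)*(d + 4)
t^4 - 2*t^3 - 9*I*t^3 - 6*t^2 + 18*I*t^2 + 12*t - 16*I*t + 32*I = (t - 2)*(t - 8*I)*(t - 2*I)*(t + I)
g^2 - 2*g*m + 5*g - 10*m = (g + 5)*(g - 2*m)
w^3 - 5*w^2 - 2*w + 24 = (w - 4)*(w - 3)*(w + 2)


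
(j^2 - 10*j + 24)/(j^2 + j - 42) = (j - 4)/(j + 7)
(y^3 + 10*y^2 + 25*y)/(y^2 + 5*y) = y + 5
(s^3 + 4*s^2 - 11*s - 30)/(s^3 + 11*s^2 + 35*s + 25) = (s^2 - s - 6)/(s^2 + 6*s + 5)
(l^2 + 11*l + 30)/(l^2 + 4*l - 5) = (l + 6)/(l - 1)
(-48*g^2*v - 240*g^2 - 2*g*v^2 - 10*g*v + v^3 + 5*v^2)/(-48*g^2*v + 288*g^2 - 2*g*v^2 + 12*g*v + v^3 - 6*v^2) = (v + 5)/(v - 6)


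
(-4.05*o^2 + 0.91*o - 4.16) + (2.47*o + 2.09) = -4.05*o^2 + 3.38*o - 2.07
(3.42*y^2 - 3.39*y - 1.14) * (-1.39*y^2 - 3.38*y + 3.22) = -4.7538*y^4 - 6.8475*y^3 + 24.0552*y^2 - 7.0626*y - 3.6708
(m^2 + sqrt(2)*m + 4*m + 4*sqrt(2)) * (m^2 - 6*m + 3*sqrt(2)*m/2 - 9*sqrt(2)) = m^4 - 2*m^3 + 5*sqrt(2)*m^3/2 - 21*m^2 - 5*sqrt(2)*m^2 - 60*sqrt(2)*m - 6*m - 72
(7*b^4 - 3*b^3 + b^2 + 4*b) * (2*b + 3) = 14*b^5 + 15*b^4 - 7*b^3 + 11*b^2 + 12*b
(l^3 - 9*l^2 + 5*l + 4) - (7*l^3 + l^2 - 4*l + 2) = -6*l^3 - 10*l^2 + 9*l + 2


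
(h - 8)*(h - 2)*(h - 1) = h^3 - 11*h^2 + 26*h - 16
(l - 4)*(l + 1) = l^2 - 3*l - 4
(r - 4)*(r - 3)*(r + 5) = r^3 - 2*r^2 - 23*r + 60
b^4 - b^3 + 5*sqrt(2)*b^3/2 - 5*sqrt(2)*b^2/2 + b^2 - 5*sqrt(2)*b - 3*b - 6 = (b - 2)*(b + 1)*(b + sqrt(2))*(b + 3*sqrt(2)/2)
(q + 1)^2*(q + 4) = q^3 + 6*q^2 + 9*q + 4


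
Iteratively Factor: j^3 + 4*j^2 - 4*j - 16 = (j + 2)*(j^2 + 2*j - 8) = (j - 2)*(j + 2)*(j + 4)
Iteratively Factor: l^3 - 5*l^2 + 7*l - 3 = (l - 3)*(l^2 - 2*l + 1) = (l - 3)*(l - 1)*(l - 1)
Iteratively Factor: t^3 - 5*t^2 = (t)*(t^2 - 5*t) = t*(t - 5)*(t)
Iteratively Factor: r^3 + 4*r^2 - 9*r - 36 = (r - 3)*(r^2 + 7*r + 12) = (r - 3)*(r + 3)*(r + 4)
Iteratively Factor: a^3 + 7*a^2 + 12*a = (a + 3)*(a^2 + 4*a) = (a + 3)*(a + 4)*(a)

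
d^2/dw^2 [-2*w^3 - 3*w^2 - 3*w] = -12*w - 6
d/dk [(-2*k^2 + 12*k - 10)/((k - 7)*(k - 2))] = 6*(k^2 - 6*k + 13)/(k^4 - 18*k^3 + 109*k^2 - 252*k + 196)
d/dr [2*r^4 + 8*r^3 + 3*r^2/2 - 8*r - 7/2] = 8*r^3 + 24*r^2 + 3*r - 8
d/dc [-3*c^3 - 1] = -9*c^2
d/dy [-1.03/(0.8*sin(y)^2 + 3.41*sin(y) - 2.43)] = (1.648*sin(y) + 3.5123)*cos(y)/(0.8*sin(y)^2 + 3.41*sin(y) - 2.43)^2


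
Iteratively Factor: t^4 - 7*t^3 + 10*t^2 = (t - 5)*(t^3 - 2*t^2) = t*(t - 5)*(t^2 - 2*t) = t*(t - 5)*(t - 2)*(t)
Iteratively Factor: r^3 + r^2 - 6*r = (r)*(r^2 + r - 6) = r*(r - 2)*(r + 3)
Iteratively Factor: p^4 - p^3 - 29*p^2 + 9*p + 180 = (p - 3)*(p^3 + 2*p^2 - 23*p - 60) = (p - 5)*(p - 3)*(p^2 + 7*p + 12) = (p - 5)*(p - 3)*(p + 3)*(p + 4)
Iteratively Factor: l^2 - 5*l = (l - 5)*(l)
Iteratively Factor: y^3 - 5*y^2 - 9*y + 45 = (y - 5)*(y^2 - 9) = (y - 5)*(y + 3)*(y - 3)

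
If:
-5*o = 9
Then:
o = -9/5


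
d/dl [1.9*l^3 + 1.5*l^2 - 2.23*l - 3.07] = 5.7*l^2 + 3.0*l - 2.23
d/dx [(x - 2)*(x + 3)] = 2*x + 1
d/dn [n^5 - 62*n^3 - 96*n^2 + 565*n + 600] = 5*n^4 - 186*n^2 - 192*n + 565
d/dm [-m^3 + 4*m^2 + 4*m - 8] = -3*m^2 + 8*m + 4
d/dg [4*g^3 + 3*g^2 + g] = 12*g^2 + 6*g + 1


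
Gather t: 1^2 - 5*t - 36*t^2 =-36*t^2 - 5*t + 1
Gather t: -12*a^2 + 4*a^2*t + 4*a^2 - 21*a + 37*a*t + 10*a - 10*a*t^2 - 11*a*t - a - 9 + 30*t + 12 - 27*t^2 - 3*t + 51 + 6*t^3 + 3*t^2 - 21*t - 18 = -8*a^2 - 12*a + 6*t^3 + t^2*(-10*a - 24) + t*(4*a^2 + 26*a + 6) + 36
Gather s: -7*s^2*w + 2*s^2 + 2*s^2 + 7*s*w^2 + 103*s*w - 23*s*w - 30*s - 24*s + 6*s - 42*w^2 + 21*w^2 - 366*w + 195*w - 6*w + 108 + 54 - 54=s^2*(4 - 7*w) + s*(7*w^2 + 80*w - 48) - 21*w^2 - 177*w + 108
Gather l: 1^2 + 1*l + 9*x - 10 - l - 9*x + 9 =0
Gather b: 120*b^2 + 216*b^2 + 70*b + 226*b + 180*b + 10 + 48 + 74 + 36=336*b^2 + 476*b + 168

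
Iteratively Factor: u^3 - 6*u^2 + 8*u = (u)*(u^2 - 6*u + 8) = u*(u - 4)*(u - 2)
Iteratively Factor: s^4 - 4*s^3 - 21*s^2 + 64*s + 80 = (s - 4)*(s^3 - 21*s - 20) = (s - 4)*(s + 1)*(s^2 - s - 20) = (s - 4)*(s + 1)*(s + 4)*(s - 5)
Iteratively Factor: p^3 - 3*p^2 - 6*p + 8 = (p - 1)*(p^2 - 2*p - 8) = (p - 4)*(p - 1)*(p + 2)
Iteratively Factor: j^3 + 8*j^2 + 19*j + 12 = (j + 1)*(j^2 + 7*j + 12) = (j + 1)*(j + 3)*(j + 4)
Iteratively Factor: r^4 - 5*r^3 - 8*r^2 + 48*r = (r - 4)*(r^3 - r^2 - 12*r) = (r - 4)*(r + 3)*(r^2 - 4*r) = (r - 4)^2*(r + 3)*(r)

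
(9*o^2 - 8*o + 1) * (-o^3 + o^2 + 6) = -9*o^5 + 17*o^4 - 9*o^3 + 55*o^2 - 48*o + 6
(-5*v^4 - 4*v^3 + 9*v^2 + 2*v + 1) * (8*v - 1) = -40*v^5 - 27*v^4 + 76*v^3 + 7*v^2 + 6*v - 1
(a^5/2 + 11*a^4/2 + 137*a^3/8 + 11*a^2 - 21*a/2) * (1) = a^5/2 + 11*a^4/2 + 137*a^3/8 + 11*a^2 - 21*a/2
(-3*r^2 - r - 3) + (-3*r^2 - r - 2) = -6*r^2 - 2*r - 5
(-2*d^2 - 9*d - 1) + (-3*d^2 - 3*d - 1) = -5*d^2 - 12*d - 2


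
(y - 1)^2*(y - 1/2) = y^3 - 5*y^2/2 + 2*y - 1/2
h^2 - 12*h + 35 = (h - 7)*(h - 5)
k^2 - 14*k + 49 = (k - 7)^2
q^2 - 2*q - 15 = (q - 5)*(q + 3)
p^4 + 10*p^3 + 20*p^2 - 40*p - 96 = (p - 2)*(p + 2)*(p + 4)*(p + 6)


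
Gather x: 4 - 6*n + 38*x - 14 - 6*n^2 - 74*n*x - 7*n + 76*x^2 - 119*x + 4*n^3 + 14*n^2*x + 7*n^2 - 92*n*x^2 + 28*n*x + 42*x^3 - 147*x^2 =4*n^3 + n^2 - 13*n + 42*x^3 + x^2*(-92*n - 71) + x*(14*n^2 - 46*n - 81) - 10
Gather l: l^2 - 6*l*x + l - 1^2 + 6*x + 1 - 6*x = l^2 + l*(1 - 6*x)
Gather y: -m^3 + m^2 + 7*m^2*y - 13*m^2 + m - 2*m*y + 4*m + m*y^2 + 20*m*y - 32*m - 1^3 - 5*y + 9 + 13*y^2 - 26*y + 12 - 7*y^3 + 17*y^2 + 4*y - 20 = -m^3 - 12*m^2 - 27*m - 7*y^3 + y^2*(m + 30) + y*(7*m^2 + 18*m - 27)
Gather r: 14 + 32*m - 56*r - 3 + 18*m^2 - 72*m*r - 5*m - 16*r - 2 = 18*m^2 + 27*m + r*(-72*m - 72) + 9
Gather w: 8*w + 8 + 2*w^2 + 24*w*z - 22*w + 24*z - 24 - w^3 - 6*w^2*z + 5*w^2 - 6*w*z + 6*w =-w^3 + w^2*(7 - 6*z) + w*(18*z - 8) + 24*z - 16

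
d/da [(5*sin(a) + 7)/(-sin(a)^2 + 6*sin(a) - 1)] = (5*sin(a)^2 + 14*sin(a) - 47)*cos(a)/(sin(a)^2 - 6*sin(a) + 1)^2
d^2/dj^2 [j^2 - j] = 2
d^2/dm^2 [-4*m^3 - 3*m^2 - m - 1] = -24*m - 6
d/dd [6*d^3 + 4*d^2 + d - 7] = 18*d^2 + 8*d + 1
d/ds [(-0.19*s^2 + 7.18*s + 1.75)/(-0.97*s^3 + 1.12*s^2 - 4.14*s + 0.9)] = (-0.1843*s^4 + 13.9292*s^3 - 2.1625*s^2 - 4.262*s + 13.707)/(0.9409*s^6 - 2.1728*s^5 + 9.286*s^4 - 11.0196*s^3 + 19.1556*s^2 - 7.452*s + 0.81)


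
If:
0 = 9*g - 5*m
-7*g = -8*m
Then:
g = 0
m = 0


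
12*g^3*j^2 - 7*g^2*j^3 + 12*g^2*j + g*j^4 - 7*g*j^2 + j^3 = j*(-4*g + j)*(-3*g + j)*(g*j + 1)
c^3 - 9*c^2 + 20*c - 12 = (c - 6)*(c - 2)*(c - 1)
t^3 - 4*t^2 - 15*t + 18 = (t - 6)*(t - 1)*(t + 3)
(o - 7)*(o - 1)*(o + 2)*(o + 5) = o^4 - o^3 - 39*o^2 - 31*o + 70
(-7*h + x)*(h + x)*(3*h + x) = -21*h^3 - 25*h^2*x - 3*h*x^2 + x^3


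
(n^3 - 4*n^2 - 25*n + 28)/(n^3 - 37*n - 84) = (n - 1)/(n + 3)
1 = 1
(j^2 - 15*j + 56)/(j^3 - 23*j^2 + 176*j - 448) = 1/(j - 8)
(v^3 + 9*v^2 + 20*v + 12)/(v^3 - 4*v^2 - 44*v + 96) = (v^2 + 3*v + 2)/(v^2 - 10*v + 16)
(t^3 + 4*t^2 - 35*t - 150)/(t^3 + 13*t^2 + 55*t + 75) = (t - 6)/(t + 3)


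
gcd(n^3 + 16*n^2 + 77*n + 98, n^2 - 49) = n + 7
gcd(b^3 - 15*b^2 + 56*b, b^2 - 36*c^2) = 1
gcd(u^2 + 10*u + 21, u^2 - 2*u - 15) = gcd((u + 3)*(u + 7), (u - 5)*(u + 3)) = u + 3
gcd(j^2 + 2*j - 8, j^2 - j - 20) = j + 4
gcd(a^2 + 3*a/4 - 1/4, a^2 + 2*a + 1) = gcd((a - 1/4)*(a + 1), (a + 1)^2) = a + 1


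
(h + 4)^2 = h^2 + 8*h + 16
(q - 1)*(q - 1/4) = q^2 - 5*q/4 + 1/4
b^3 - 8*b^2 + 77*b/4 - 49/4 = (b - 7/2)^2*(b - 1)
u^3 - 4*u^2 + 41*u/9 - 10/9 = (u - 2)*(u - 5/3)*(u - 1/3)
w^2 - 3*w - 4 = (w - 4)*(w + 1)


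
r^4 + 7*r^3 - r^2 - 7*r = r*(r - 1)*(r + 1)*(r + 7)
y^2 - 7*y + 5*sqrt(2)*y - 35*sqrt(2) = (y - 7)*(y + 5*sqrt(2))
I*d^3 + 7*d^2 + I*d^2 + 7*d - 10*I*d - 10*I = (d - 5*I)*(d - 2*I)*(I*d + I)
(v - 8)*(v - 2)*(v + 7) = v^3 - 3*v^2 - 54*v + 112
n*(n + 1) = n^2 + n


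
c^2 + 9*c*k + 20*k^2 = (c + 4*k)*(c + 5*k)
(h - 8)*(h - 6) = h^2 - 14*h + 48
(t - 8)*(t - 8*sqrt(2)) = t^2 - 8*sqrt(2)*t - 8*t + 64*sqrt(2)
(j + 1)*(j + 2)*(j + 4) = j^3 + 7*j^2 + 14*j + 8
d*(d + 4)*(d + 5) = d^3 + 9*d^2 + 20*d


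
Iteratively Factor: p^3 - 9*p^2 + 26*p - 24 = (p - 2)*(p^2 - 7*p + 12) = (p - 4)*(p - 2)*(p - 3)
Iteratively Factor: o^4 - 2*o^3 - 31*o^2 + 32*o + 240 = (o + 4)*(o^3 - 6*o^2 - 7*o + 60) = (o - 5)*(o + 4)*(o^2 - o - 12) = (o - 5)*(o + 3)*(o + 4)*(o - 4)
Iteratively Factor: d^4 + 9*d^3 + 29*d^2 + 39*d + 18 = (d + 1)*(d^3 + 8*d^2 + 21*d + 18) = (d + 1)*(d + 2)*(d^2 + 6*d + 9) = (d + 1)*(d + 2)*(d + 3)*(d + 3)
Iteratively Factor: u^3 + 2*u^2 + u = (u + 1)*(u^2 + u) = u*(u + 1)*(u + 1)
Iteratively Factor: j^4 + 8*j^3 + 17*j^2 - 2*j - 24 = (j + 3)*(j^3 + 5*j^2 + 2*j - 8) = (j + 2)*(j + 3)*(j^2 + 3*j - 4) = (j + 2)*(j + 3)*(j + 4)*(j - 1)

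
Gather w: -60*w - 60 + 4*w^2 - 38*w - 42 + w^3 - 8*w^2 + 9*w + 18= w^3 - 4*w^2 - 89*w - 84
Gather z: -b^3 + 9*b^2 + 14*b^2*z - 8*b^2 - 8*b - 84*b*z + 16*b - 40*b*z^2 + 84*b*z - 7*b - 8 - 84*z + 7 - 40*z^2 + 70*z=-b^3 + b^2 + b + z^2*(-40*b - 40) + z*(14*b^2 - 14) - 1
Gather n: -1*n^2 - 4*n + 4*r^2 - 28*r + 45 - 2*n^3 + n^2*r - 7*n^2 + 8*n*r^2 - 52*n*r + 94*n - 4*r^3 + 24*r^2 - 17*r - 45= -2*n^3 + n^2*(r - 8) + n*(8*r^2 - 52*r + 90) - 4*r^3 + 28*r^2 - 45*r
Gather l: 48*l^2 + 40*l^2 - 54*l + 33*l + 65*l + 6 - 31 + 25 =88*l^2 + 44*l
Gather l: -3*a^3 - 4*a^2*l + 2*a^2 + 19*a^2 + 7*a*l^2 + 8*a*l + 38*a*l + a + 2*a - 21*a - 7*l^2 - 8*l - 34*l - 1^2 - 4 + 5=-3*a^3 + 21*a^2 - 18*a + l^2*(7*a - 7) + l*(-4*a^2 + 46*a - 42)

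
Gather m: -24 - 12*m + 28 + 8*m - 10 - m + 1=-5*m - 5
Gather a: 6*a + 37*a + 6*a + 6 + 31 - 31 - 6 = 49*a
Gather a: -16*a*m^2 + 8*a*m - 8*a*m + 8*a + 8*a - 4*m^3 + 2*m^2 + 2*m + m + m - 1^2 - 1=a*(16 - 16*m^2) - 4*m^3 + 2*m^2 + 4*m - 2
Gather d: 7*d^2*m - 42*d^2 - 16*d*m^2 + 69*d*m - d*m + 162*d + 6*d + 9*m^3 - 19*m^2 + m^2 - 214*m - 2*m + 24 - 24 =d^2*(7*m - 42) + d*(-16*m^2 + 68*m + 168) + 9*m^3 - 18*m^2 - 216*m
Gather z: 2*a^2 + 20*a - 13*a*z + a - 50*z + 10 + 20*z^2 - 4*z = 2*a^2 + 21*a + 20*z^2 + z*(-13*a - 54) + 10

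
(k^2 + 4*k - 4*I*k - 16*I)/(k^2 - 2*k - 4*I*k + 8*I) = (k + 4)/(k - 2)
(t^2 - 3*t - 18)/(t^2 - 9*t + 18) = (t + 3)/(t - 3)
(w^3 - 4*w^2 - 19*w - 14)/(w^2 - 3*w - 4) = (w^2 - 5*w - 14)/(w - 4)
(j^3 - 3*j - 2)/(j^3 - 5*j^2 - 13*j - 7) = (j - 2)/(j - 7)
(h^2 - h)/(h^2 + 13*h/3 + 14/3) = 3*h*(h - 1)/(3*h^2 + 13*h + 14)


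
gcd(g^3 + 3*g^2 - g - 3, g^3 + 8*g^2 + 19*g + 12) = g^2 + 4*g + 3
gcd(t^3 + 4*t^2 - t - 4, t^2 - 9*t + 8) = t - 1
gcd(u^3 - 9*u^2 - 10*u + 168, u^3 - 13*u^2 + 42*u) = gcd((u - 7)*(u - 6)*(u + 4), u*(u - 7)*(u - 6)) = u^2 - 13*u + 42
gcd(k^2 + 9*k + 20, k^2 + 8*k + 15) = k + 5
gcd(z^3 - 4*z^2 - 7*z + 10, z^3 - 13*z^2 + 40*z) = z - 5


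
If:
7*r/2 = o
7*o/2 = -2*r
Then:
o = 0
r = 0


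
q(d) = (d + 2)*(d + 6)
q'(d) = 2*d + 8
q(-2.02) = -0.08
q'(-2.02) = 3.96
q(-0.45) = 8.60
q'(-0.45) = 7.10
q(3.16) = 47.27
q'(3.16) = 14.32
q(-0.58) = 7.70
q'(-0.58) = 6.84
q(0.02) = 12.16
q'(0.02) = 8.04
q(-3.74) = -3.93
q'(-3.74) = 0.52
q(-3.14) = -3.26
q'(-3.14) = 1.72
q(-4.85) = -3.28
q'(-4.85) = -1.70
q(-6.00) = 0.00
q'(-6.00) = -4.00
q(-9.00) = 21.00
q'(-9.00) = -10.00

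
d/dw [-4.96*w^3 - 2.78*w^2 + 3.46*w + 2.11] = -14.88*w^2 - 5.56*w + 3.46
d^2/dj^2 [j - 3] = 0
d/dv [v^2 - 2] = 2*v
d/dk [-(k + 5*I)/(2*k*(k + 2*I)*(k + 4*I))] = (k^3 + 21*I*k^2/2 - 30*k - 20*I)/(k^2*(k^4 + 12*I*k^3 - 52*k^2 - 96*I*k + 64))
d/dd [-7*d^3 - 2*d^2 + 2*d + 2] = -21*d^2 - 4*d + 2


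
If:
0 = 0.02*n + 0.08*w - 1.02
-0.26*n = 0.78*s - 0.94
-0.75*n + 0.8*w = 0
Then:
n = 10.74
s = -2.37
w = 10.07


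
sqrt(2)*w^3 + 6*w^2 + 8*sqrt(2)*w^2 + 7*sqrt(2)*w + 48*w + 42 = (w + 7)*(w + 3*sqrt(2))*(sqrt(2)*w + sqrt(2))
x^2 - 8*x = x*(x - 8)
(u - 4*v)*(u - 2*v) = u^2 - 6*u*v + 8*v^2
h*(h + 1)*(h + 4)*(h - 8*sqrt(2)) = h^4 - 8*sqrt(2)*h^3 + 5*h^3 - 40*sqrt(2)*h^2 + 4*h^2 - 32*sqrt(2)*h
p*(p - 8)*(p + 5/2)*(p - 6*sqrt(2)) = p^4 - 6*sqrt(2)*p^3 - 11*p^3/2 - 20*p^2 + 33*sqrt(2)*p^2 + 120*sqrt(2)*p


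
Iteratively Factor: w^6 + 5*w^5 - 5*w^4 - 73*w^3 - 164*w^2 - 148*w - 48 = (w + 3)*(w^5 + 2*w^4 - 11*w^3 - 40*w^2 - 44*w - 16) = (w - 4)*(w + 3)*(w^4 + 6*w^3 + 13*w^2 + 12*w + 4) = (w - 4)*(w + 2)*(w + 3)*(w^3 + 4*w^2 + 5*w + 2) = (w - 4)*(w + 1)*(w + 2)*(w + 3)*(w^2 + 3*w + 2) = (w - 4)*(w + 1)*(w + 2)^2*(w + 3)*(w + 1)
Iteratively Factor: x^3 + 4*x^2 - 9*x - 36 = (x + 3)*(x^2 + x - 12) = (x + 3)*(x + 4)*(x - 3)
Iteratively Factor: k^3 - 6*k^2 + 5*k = (k - 5)*(k^2 - k) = (k - 5)*(k - 1)*(k)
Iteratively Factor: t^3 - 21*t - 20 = (t + 1)*(t^2 - t - 20) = (t - 5)*(t + 1)*(t + 4)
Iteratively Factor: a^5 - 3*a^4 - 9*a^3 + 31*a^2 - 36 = (a - 3)*(a^4 - 9*a^2 + 4*a + 12) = (a - 3)*(a + 3)*(a^3 - 3*a^2 + 4) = (a - 3)*(a + 1)*(a + 3)*(a^2 - 4*a + 4) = (a - 3)*(a - 2)*(a + 1)*(a + 3)*(a - 2)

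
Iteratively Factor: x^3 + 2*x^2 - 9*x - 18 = (x + 3)*(x^2 - x - 6) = (x + 2)*(x + 3)*(x - 3)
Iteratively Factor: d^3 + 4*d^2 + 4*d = (d + 2)*(d^2 + 2*d) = d*(d + 2)*(d + 2)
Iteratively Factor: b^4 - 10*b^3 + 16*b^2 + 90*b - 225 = (b - 5)*(b^3 - 5*b^2 - 9*b + 45) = (b - 5)*(b - 3)*(b^2 - 2*b - 15) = (b - 5)^2*(b - 3)*(b + 3)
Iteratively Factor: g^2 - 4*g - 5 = (g + 1)*(g - 5)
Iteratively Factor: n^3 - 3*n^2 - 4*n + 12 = (n - 3)*(n^2 - 4) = (n - 3)*(n - 2)*(n + 2)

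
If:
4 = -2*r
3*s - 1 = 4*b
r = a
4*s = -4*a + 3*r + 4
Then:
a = -2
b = 7/8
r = -2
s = 3/2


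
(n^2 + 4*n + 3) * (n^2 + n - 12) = n^4 + 5*n^3 - 5*n^2 - 45*n - 36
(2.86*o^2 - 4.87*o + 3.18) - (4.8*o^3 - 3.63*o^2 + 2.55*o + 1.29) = -4.8*o^3 + 6.49*o^2 - 7.42*o + 1.89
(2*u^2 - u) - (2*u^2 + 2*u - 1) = 1 - 3*u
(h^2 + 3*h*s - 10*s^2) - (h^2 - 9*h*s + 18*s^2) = 12*h*s - 28*s^2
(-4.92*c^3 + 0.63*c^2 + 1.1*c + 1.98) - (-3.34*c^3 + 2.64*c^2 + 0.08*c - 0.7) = -1.58*c^3 - 2.01*c^2 + 1.02*c + 2.68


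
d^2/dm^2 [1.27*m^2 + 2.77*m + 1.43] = 2.54000000000000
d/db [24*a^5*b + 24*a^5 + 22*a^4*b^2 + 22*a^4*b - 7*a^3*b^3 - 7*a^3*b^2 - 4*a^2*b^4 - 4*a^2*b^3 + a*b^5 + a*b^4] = a*(24*a^4 + 44*a^3*b + 22*a^3 - 21*a^2*b^2 - 14*a^2*b - 16*a*b^3 - 12*a*b^2 + 5*b^4 + 4*b^3)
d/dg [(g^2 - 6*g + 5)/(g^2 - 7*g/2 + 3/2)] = 2*(5*g^2 - 14*g + 17)/(4*g^4 - 28*g^3 + 61*g^2 - 42*g + 9)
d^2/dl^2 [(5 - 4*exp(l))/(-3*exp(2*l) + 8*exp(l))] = 4*(9*exp(3*l) - 21*exp(2*l) + 90*exp(l) - 80)*exp(-l)/(27*exp(3*l) - 216*exp(2*l) + 576*exp(l) - 512)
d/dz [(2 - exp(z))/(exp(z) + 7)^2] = (exp(z) - 11)*exp(z)/(exp(z) + 7)^3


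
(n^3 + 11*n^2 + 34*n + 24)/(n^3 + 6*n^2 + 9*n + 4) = (n + 6)/(n + 1)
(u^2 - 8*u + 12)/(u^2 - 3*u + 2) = (u - 6)/(u - 1)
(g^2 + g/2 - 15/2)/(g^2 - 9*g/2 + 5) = (g + 3)/(g - 2)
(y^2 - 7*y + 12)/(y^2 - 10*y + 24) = (y - 3)/(y - 6)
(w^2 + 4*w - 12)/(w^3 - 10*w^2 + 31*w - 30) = (w + 6)/(w^2 - 8*w + 15)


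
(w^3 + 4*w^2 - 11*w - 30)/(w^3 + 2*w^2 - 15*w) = (w + 2)/w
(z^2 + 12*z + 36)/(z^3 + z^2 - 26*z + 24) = (z + 6)/(z^2 - 5*z + 4)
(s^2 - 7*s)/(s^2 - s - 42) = s/(s + 6)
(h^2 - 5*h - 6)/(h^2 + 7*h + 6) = (h - 6)/(h + 6)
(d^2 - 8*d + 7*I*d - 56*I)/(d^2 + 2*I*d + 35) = (d - 8)/(d - 5*I)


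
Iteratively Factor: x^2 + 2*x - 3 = (x + 3)*(x - 1)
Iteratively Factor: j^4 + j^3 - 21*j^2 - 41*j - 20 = (j + 4)*(j^3 - 3*j^2 - 9*j - 5) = (j - 5)*(j + 4)*(j^2 + 2*j + 1) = (j - 5)*(j + 1)*(j + 4)*(j + 1)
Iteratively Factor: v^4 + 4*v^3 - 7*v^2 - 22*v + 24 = (v - 2)*(v^3 + 6*v^2 + 5*v - 12) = (v - 2)*(v + 3)*(v^2 + 3*v - 4) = (v - 2)*(v + 3)*(v + 4)*(v - 1)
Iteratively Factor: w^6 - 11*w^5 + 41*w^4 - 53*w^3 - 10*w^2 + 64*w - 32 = (w - 2)*(w^5 - 9*w^4 + 23*w^3 - 7*w^2 - 24*w + 16) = (w - 2)*(w - 1)*(w^4 - 8*w^3 + 15*w^2 + 8*w - 16) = (w - 2)*(w - 1)*(w + 1)*(w^3 - 9*w^2 + 24*w - 16) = (w - 2)*(w - 1)^2*(w + 1)*(w^2 - 8*w + 16) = (w - 4)*(w - 2)*(w - 1)^2*(w + 1)*(w - 4)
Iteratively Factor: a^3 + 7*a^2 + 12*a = (a)*(a^2 + 7*a + 12) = a*(a + 3)*(a + 4)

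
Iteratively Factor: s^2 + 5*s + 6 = (s + 2)*(s + 3)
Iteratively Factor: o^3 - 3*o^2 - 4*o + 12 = (o + 2)*(o^2 - 5*o + 6) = (o - 3)*(o + 2)*(o - 2)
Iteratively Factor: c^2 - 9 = (c + 3)*(c - 3)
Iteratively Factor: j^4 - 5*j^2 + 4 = (j - 1)*(j^3 + j^2 - 4*j - 4) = (j - 1)*(j + 1)*(j^2 - 4) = (j - 2)*(j - 1)*(j + 1)*(j + 2)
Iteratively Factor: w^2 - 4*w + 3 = (w - 3)*(w - 1)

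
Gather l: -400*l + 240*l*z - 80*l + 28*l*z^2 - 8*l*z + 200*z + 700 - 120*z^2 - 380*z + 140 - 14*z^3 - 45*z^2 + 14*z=l*(28*z^2 + 232*z - 480) - 14*z^3 - 165*z^2 - 166*z + 840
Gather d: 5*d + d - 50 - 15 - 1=6*d - 66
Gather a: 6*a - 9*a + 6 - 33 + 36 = 9 - 3*a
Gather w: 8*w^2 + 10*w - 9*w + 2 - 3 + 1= 8*w^2 + w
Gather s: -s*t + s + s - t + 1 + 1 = s*(2 - t) - t + 2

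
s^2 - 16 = (s - 4)*(s + 4)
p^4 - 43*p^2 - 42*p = p*(p - 7)*(p + 1)*(p + 6)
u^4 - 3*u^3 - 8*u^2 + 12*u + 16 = (u - 4)*(u - 2)*(u + 1)*(u + 2)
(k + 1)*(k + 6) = k^2 + 7*k + 6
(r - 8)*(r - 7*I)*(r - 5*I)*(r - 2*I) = r^4 - 8*r^3 - 14*I*r^3 - 59*r^2 + 112*I*r^2 + 472*r + 70*I*r - 560*I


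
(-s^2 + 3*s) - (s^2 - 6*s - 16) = -2*s^2 + 9*s + 16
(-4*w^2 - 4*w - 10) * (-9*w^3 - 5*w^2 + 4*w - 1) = 36*w^5 + 56*w^4 + 94*w^3 + 38*w^2 - 36*w + 10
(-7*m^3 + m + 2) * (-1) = 7*m^3 - m - 2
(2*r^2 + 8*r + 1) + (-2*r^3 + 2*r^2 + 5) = -2*r^3 + 4*r^2 + 8*r + 6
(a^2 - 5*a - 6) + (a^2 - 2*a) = 2*a^2 - 7*a - 6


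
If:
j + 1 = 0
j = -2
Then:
No Solution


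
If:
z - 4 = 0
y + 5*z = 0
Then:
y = -20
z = 4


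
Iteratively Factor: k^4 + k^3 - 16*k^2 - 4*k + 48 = (k + 4)*(k^3 - 3*k^2 - 4*k + 12) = (k - 2)*(k + 4)*(k^2 - k - 6) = (k - 3)*(k - 2)*(k + 4)*(k + 2)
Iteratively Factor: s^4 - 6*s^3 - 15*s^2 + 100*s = (s)*(s^3 - 6*s^2 - 15*s + 100) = s*(s - 5)*(s^2 - s - 20) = s*(s - 5)^2*(s + 4)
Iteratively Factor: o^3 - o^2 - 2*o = (o - 2)*(o^2 + o) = o*(o - 2)*(o + 1)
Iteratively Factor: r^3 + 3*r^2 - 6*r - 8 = (r - 2)*(r^2 + 5*r + 4) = (r - 2)*(r + 1)*(r + 4)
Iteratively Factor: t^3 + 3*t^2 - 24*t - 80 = (t + 4)*(t^2 - t - 20) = (t + 4)^2*(t - 5)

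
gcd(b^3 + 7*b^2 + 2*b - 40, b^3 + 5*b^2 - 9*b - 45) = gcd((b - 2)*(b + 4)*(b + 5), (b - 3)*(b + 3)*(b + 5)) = b + 5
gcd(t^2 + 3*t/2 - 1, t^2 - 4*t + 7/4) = t - 1/2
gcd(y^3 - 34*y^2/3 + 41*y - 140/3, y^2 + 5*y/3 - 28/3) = y - 7/3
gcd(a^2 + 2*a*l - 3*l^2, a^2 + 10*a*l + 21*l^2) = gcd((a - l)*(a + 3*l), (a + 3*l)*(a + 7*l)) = a + 3*l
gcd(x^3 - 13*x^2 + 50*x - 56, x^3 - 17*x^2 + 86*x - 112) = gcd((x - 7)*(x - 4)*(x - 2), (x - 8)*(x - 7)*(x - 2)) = x^2 - 9*x + 14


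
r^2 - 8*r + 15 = (r - 5)*(r - 3)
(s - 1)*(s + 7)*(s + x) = s^3 + s^2*x + 6*s^2 + 6*s*x - 7*s - 7*x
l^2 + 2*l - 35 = (l - 5)*(l + 7)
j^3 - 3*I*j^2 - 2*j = j*(j - 2*I)*(j - I)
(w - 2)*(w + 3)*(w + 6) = w^3 + 7*w^2 - 36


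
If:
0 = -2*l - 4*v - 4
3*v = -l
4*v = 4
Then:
No Solution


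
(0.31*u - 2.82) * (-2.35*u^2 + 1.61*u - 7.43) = -0.7285*u^3 + 7.1261*u^2 - 6.8435*u + 20.9526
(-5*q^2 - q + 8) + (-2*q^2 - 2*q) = -7*q^2 - 3*q + 8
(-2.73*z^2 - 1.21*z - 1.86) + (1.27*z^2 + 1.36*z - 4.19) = -1.46*z^2 + 0.15*z - 6.05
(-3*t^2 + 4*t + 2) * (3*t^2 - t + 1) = -9*t^4 + 15*t^3 - t^2 + 2*t + 2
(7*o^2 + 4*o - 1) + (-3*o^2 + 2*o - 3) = 4*o^2 + 6*o - 4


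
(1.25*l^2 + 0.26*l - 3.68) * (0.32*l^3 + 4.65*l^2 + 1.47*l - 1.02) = 0.4*l^5 + 5.8957*l^4 + 1.8689*l^3 - 18.0048*l^2 - 5.6748*l + 3.7536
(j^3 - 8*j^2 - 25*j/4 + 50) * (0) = 0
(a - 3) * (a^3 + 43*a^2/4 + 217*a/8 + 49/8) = a^4 + 31*a^3/4 - 41*a^2/8 - 301*a/4 - 147/8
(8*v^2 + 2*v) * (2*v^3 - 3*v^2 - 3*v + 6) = 16*v^5 - 20*v^4 - 30*v^3 + 42*v^2 + 12*v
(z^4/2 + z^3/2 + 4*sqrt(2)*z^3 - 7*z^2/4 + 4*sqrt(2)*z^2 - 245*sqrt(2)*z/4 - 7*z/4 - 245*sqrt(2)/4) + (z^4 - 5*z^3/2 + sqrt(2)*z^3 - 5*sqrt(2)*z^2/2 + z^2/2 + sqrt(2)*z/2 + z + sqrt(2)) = 3*z^4/2 - 2*z^3 + 5*sqrt(2)*z^3 - 5*z^2/4 + 3*sqrt(2)*z^2/2 - 243*sqrt(2)*z/4 - 3*z/4 - 241*sqrt(2)/4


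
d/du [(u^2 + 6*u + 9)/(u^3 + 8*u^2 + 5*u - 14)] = (-u^4 - 12*u^3 - 70*u^2 - 172*u - 129)/(u^6 + 16*u^5 + 74*u^4 + 52*u^3 - 199*u^2 - 140*u + 196)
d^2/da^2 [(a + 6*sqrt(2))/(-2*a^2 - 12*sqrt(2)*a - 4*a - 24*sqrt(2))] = -1/(a^3 + 6*a^2 + 12*a + 8)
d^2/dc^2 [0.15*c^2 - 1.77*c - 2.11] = 0.300000000000000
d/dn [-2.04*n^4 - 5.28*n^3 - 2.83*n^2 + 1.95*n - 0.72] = -8.16*n^3 - 15.84*n^2 - 5.66*n + 1.95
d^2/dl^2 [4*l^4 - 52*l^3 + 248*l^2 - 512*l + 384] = 48*l^2 - 312*l + 496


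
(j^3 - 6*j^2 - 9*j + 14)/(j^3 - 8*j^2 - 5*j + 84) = (j^2 + j - 2)/(j^2 - j - 12)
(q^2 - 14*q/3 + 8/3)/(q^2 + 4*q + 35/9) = 3*(3*q^2 - 14*q + 8)/(9*q^2 + 36*q + 35)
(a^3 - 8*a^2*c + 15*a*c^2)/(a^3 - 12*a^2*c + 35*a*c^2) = (a - 3*c)/(a - 7*c)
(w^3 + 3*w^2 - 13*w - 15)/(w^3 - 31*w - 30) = (w - 3)/(w - 6)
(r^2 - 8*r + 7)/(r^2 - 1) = (r - 7)/(r + 1)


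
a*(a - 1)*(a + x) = a^3 + a^2*x - a^2 - a*x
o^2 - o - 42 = (o - 7)*(o + 6)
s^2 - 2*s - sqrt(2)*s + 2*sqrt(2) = (s - 2)*(s - sqrt(2))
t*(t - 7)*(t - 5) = t^3 - 12*t^2 + 35*t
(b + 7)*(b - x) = b^2 - b*x + 7*b - 7*x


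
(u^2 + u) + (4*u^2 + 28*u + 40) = 5*u^2 + 29*u + 40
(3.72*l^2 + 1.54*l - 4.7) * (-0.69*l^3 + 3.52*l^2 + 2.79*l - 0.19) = -2.5668*l^5 + 12.0318*l^4 + 19.0426*l^3 - 12.9542*l^2 - 13.4056*l + 0.893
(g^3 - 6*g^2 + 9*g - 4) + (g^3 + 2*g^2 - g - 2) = 2*g^3 - 4*g^2 + 8*g - 6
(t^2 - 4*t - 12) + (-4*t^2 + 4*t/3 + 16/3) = -3*t^2 - 8*t/3 - 20/3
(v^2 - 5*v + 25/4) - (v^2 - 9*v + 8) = 4*v - 7/4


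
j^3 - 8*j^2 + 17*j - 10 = (j - 5)*(j - 2)*(j - 1)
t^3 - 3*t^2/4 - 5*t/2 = t*(t - 2)*(t + 5/4)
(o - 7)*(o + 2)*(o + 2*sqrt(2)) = o^3 - 5*o^2 + 2*sqrt(2)*o^2 - 10*sqrt(2)*o - 14*o - 28*sqrt(2)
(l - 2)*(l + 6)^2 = l^3 + 10*l^2 + 12*l - 72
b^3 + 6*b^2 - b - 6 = (b - 1)*(b + 1)*(b + 6)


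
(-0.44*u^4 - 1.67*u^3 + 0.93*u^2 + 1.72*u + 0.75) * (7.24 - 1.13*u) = 0.4972*u^5 - 1.2985*u^4 - 13.1417*u^3 + 4.7896*u^2 + 11.6053*u + 5.43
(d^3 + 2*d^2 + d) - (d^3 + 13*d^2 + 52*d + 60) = -11*d^2 - 51*d - 60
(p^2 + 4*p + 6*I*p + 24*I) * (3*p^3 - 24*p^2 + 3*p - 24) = 3*p^5 - 12*p^4 + 18*I*p^4 - 93*p^3 - 72*I*p^3 - 12*p^2 - 558*I*p^2 - 96*p - 72*I*p - 576*I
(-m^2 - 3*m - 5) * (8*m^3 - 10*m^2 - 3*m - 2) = -8*m^5 - 14*m^4 - 7*m^3 + 61*m^2 + 21*m + 10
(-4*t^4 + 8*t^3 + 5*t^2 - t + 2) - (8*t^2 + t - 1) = -4*t^4 + 8*t^3 - 3*t^2 - 2*t + 3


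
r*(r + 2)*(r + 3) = r^3 + 5*r^2 + 6*r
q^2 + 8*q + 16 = (q + 4)^2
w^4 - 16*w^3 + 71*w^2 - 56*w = w*(w - 8)*(w - 7)*(w - 1)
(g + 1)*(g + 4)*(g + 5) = g^3 + 10*g^2 + 29*g + 20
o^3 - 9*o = o*(o - 3)*(o + 3)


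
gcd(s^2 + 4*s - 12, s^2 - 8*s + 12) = s - 2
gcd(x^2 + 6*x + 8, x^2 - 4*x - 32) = x + 4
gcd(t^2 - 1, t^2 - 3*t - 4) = t + 1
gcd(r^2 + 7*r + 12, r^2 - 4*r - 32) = r + 4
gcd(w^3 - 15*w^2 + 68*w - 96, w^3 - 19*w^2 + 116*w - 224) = w^2 - 12*w + 32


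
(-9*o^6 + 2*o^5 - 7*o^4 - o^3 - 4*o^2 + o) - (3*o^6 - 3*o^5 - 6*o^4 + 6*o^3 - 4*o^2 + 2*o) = -12*o^6 + 5*o^5 - o^4 - 7*o^3 - o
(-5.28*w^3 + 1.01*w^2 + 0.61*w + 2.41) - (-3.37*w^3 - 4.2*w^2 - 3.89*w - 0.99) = -1.91*w^3 + 5.21*w^2 + 4.5*w + 3.4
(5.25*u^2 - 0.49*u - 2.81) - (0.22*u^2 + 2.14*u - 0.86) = 5.03*u^2 - 2.63*u - 1.95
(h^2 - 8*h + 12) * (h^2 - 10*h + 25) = h^4 - 18*h^3 + 117*h^2 - 320*h + 300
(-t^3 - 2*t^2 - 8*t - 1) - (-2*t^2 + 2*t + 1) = -t^3 - 10*t - 2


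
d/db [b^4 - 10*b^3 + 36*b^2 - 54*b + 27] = 4*b^3 - 30*b^2 + 72*b - 54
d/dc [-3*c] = -3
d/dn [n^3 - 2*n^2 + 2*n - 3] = 3*n^2 - 4*n + 2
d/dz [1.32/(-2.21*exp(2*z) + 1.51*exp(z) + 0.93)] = (5.8344*exp(z) - 1.9932)*exp(z)/(-2.21*exp(2*z) + 1.51*exp(z) + 0.93)^2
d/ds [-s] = -1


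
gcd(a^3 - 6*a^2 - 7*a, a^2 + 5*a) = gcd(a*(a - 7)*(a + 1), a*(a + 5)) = a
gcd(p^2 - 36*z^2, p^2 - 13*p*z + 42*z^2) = -p + 6*z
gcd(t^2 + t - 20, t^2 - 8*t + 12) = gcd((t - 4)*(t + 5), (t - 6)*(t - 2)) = 1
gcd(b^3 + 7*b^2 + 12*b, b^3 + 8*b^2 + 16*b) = b^2 + 4*b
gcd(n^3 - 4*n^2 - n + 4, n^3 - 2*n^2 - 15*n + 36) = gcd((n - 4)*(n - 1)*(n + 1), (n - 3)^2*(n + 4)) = 1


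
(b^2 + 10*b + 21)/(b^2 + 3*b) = (b + 7)/b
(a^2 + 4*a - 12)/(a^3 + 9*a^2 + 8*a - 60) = 1/(a + 5)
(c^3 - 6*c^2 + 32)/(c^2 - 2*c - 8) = c - 4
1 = 1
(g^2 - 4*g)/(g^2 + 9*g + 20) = g*(g - 4)/(g^2 + 9*g + 20)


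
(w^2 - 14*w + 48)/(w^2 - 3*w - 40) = (w - 6)/(w + 5)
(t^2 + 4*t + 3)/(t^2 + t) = (t + 3)/t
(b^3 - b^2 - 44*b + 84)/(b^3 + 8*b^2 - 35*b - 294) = (b - 2)/(b + 7)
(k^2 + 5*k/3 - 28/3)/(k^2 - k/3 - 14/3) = (k + 4)/(k + 2)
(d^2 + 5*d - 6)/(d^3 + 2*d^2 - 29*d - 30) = (d - 1)/(d^2 - 4*d - 5)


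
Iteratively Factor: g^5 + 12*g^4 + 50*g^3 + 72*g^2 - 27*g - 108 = (g + 3)*(g^4 + 9*g^3 + 23*g^2 + 3*g - 36) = (g - 1)*(g + 3)*(g^3 + 10*g^2 + 33*g + 36) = (g - 1)*(g + 3)*(g + 4)*(g^2 + 6*g + 9) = (g - 1)*(g + 3)^2*(g + 4)*(g + 3)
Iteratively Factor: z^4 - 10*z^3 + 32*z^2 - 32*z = (z - 2)*(z^3 - 8*z^2 + 16*z) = (z - 4)*(z - 2)*(z^2 - 4*z) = z*(z - 4)*(z - 2)*(z - 4)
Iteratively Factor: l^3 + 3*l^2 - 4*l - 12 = (l + 3)*(l^2 - 4) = (l + 2)*(l + 3)*(l - 2)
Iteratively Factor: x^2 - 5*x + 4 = (x - 1)*(x - 4)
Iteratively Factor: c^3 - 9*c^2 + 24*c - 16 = (c - 4)*(c^2 - 5*c + 4) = (c - 4)*(c - 1)*(c - 4)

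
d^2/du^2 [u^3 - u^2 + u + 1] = 6*u - 2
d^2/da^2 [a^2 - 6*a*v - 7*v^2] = 2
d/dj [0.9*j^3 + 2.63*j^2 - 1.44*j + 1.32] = 2.7*j^2 + 5.26*j - 1.44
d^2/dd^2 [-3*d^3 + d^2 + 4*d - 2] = 2 - 18*d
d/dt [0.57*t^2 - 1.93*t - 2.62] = 1.14*t - 1.93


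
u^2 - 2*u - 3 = (u - 3)*(u + 1)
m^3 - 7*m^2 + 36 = (m - 6)*(m - 3)*(m + 2)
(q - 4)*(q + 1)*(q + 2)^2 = q^4 + q^3 - 12*q^2 - 28*q - 16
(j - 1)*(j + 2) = j^2 + j - 2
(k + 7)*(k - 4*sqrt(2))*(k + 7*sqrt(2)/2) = k^3 - sqrt(2)*k^2/2 + 7*k^2 - 28*k - 7*sqrt(2)*k/2 - 196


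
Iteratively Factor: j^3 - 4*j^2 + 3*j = (j - 1)*(j^2 - 3*j) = (j - 3)*(j - 1)*(j)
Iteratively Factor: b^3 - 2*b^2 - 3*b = (b - 3)*(b^2 + b) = b*(b - 3)*(b + 1)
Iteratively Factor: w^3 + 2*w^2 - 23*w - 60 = (w + 4)*(w^2 - 2*w - 15) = (w - 5)*(w + 4)*(w + 3)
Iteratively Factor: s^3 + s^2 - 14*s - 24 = (s + 2)*(s^2 - s - 12) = (s + 2)*(s + 3)*(s - 4)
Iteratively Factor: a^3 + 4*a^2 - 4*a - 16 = (a + 4)*(a^2 - 4) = (a + 2)*(a + 4)*(a - 2)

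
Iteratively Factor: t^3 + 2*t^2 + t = (t + 1)*(t^2 + t) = (t + 1)^2*(t)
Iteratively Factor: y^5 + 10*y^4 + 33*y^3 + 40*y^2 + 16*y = (y + 4)*(y^4 + 6*y^3 + 9*y^2 + 4*y) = (y + 1)*(y + 4)*(y^3 + 5*y^2 + 4*y) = (y + 1)^2*(y + 4)*(y^2 + 4*y) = y*(y + 1)^2*(y + 4)*(y + 4)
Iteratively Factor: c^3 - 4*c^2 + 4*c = (c - 2)*(c^2 - 2*c) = (c - 2)^2*(c)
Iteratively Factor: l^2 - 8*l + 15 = (l - 3)*(l - 5)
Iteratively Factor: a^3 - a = (a - 1)*(a^2 + a) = a*(a - 1)*(a + 1)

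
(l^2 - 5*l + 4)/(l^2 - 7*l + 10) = (l^2 - 5*l + 4)/(l^2 - 7*l + 10)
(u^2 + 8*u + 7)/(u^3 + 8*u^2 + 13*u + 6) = (u + 7)/(u^2 + 7*u + 6)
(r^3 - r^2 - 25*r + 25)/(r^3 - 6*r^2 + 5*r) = (r + 5)/r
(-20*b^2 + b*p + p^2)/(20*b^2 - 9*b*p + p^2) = (5*b + p)/(-5*b + p)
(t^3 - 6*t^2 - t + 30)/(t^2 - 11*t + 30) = (t^2 - t - 6)/(t - 6)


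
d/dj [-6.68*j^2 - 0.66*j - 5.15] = -13.36*j - 0.66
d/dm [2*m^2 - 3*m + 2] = 4*m - 3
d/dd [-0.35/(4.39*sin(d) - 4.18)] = 1.5365*cos(d)/(4.39*sin(d) - 4.18)^2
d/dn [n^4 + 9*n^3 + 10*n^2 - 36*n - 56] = 4*n^3 + 27*n^2 + 20*n - 36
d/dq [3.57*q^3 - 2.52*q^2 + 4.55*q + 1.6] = 10.71*q^2 - 5.04*q + 4.55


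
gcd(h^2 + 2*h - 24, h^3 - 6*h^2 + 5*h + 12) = h - 4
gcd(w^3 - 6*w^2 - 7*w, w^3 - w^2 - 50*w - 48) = w + 1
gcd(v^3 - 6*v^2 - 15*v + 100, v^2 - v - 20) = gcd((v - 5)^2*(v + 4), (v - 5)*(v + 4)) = v^2 - v - 20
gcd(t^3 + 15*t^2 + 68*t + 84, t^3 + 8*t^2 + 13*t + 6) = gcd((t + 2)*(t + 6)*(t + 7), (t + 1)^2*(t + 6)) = t + 6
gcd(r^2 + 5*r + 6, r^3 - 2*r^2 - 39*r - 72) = r + 3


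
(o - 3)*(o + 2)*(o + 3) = o^3 + 2*o^2 - 9*o - 18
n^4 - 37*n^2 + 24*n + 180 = (n - 5)*(n - 3)*(n + 2)*(n + 6)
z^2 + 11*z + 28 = (z + 4)*(z + 7)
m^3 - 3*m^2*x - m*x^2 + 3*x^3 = (m - 3*x)*(m - x)*(m + x)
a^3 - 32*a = a*(a - 4*sqrt(2))*(a + 4*sqrt(2))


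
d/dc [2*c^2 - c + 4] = 4*c - 1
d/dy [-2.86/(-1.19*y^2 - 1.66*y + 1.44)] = (-6.8068*y - 4.7476)/(1.19*y^2 + 1.66*y - 1.44)^2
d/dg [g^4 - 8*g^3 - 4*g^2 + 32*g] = 4*g^3 - 24*g^2 - 8*g + 32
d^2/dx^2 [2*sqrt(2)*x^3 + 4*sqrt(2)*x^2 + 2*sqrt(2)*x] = sqrt(2)*(12*x + 8)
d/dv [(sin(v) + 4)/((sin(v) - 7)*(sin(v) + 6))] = (-8*sin(v) + cos(v)^2 - 39)*cos(v)/((sin(v) - 7)^2*(sin(v) + 6)^2)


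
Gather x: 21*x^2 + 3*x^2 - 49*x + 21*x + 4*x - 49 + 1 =24*x^2 - 24*x - 48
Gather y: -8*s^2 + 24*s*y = -8*s^2 + 24*s*y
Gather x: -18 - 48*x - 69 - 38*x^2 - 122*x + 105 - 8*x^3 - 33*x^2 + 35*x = -8*x^3 - 71*x^2 - 135*x + 18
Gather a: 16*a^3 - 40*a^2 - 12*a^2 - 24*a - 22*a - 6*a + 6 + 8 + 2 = 16*a^3 - 52*a^2 - 52*a + 16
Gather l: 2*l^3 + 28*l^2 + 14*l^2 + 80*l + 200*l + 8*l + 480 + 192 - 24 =2*l^3 + 42*l^2 + 288*l + 648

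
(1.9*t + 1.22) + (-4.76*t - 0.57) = 0.65 - 2.86*t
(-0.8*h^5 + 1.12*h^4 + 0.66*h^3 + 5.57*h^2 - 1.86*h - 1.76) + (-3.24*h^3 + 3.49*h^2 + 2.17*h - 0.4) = -0.8*h^5 + 1.12*h^4 - 2.58*h^3 + 9.06*h^2 + 0.31*h - 2.16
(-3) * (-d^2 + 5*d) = 3*d^2 - 15*d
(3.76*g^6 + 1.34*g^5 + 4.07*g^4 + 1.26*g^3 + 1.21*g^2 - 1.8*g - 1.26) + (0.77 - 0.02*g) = 3.76*g^6 + 1.34*g^5 + 4.07*g^4 + 1.26*g^3 + 1.21*g^2 - 1.82*g - 0.49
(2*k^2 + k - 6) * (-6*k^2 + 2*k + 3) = -12*k^4 - 2*k^3 + 44*k^2 - 9*k - 18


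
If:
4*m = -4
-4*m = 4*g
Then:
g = 1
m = -1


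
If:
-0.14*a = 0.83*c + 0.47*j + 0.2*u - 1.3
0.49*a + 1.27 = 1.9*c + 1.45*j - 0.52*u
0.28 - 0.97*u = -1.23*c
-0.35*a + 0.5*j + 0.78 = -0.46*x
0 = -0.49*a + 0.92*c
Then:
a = 1.18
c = 0.63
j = 0.84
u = 1.09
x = -1.71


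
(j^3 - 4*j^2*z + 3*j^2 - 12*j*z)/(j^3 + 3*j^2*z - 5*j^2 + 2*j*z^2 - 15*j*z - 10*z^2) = j*(j^2 - 4*j*z + 3*j - 12*z)/(j^3 + 3*j^2*z - 5*j^2 + 2*j*z^2 - 15*j*z - 10*z^2)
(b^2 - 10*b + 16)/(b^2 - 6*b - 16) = (b - 2)/(b + 2)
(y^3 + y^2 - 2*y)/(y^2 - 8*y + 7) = y*(y + 2)/(y - 7)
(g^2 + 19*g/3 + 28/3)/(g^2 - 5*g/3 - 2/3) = (3*g^2 + 19*g + 28)/(3*g^2 - 5*g - 2)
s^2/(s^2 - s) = s/(s - 1)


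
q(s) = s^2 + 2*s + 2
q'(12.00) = 26.00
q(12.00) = 170.00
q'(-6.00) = -10.00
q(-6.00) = 26.00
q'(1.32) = 4.64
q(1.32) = 6.38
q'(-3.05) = -4.10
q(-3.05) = 5.20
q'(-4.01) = -6.02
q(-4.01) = 10.06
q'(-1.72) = -1.44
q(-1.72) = 1.52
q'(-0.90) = 0.20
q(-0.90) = 1.01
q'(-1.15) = -0.30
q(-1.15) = 1.02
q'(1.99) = 5.98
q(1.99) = 9.94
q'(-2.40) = -2.80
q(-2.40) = 2.96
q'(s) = 2*s + 2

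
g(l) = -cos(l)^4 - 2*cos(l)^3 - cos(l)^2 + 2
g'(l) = 4*sin(l)*cos(l)^3 + 6*sin(l)*cos(l)^2 + 2*sin(l)*cos(l)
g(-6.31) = -2.00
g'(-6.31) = -0.32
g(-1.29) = 1.87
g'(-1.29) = -1.06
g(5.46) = 0.70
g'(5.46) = -3.95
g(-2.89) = 2.00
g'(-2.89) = -0.01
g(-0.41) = -1.09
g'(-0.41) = -3.97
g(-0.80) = 0.60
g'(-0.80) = -4.06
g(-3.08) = 2.00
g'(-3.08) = -0.00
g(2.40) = 1.96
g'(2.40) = 0.12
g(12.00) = -0.42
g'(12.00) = -4.49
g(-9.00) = 1.99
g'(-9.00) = -0.05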